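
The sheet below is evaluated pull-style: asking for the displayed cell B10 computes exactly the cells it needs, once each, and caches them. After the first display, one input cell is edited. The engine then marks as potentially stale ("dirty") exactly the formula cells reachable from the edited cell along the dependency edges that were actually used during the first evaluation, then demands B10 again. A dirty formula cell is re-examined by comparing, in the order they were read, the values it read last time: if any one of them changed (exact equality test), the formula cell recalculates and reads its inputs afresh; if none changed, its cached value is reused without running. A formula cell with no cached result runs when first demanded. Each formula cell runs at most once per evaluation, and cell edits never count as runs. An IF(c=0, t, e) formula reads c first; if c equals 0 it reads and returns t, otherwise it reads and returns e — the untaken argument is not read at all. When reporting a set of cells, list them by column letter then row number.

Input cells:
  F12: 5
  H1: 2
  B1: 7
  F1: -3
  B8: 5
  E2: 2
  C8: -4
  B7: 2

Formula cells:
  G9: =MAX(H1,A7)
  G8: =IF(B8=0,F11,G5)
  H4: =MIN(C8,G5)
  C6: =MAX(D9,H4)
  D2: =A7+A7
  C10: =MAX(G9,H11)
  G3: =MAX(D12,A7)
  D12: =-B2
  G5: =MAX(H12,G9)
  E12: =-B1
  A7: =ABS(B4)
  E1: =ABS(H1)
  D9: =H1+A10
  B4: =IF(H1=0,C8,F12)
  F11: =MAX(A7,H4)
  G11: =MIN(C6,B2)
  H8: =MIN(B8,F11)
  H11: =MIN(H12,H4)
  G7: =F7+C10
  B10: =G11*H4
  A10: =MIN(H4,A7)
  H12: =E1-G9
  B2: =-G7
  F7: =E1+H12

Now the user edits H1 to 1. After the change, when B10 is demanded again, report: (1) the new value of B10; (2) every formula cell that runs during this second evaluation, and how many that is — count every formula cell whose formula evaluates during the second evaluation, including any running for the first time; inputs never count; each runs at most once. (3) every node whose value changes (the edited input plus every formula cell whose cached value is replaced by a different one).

Demanding B10 again yields 12.
13 formula cells run: B2, B4, B10, C6, D9, E1, F7, G5, G7, G9, G11, H11, H12.
The nodes whose values change: B2, B10, C6, D9, E1, F7, G7, G11, H1, H12.
Note where the cutoff bites: A7 is checked, finds nothing changed, and keeps its cache.

First demand of the output computes:
  B4 = IF(H1=0: H1=2 -> else branch F12) = 5
  A7 = ABS(5) = 5
  E1 = ABS(2) = 2
  G9 = MAX(2, 5) = 5
  H12 = 2 - 5 = -3
  F7 = 2 + -3 = -1
  G5 = MAX(-3, 5) = 5
  H4 = MIN(-4, 5) = -4
  A10 = MIN(-4, 5) = -4
  D9 = 2 + -4 = -2
  C6 = MAX(-2, -4) = -2
  H11 = MIN(-3, -4) = -4
  C10 = MAX(5, -4) = 5
  G7 = -1 + 5 = 4
  B2 = -(4) = -4
  G11 = MIN(-2, -4) = -4
  B10 = -4 * -4 = 16

After the edit, cleaning proceeds:
  B4: a read changed (H1 2->1) — executes, giving 5 — identical to its old value.
  A7: dirty, but its reads are unchanged (B4 unchanged); cached 5 stands.
  E1: a read changed (H1 2->1) — executes, giving 1.
  G9: a read changed (H1 2->1) — executes, giving 5 — identical to its old value.
  H12: a read changed (E1 2->1) — executes, giving -4.
  F7: a read changed (E1 2->1; H12 -3->-4) — executes, giving -3.
  G5: a read changed (H12 -3->-4) — executes, giving 5 — identical to its old value.
  H4: dirty, but its reads are unchanged (C8 unchanged, G5 unchanged); cached -4 stands.
  A10: dirty, but its reads are unchanged (H4 unchanged, A7 unchanged); cached -4 stands.
  D9: a read changed (H1 2->1) — executes, giving -3.
  C6: a read changed (D9 -2->-3) — executes, giving -3.
  H11: a read changed (H12 -3->-4) — executes, giving -4 — identical to its old value.
  C10: dirty, but its reads are unchanged (G9 unchanged, H11 unchanged); cached 5 stands.
  G7: a read changed (F7 -1->-3) — executes, giving 2.
  B2: a read changed (G7 4->2) — executes, giving -2.
  G11: a read changed (C6 -2->-3; B2 -4->-2) — executes, giving -3.
  B10: a read changed (G11 -4->-3) — executes, giving 12.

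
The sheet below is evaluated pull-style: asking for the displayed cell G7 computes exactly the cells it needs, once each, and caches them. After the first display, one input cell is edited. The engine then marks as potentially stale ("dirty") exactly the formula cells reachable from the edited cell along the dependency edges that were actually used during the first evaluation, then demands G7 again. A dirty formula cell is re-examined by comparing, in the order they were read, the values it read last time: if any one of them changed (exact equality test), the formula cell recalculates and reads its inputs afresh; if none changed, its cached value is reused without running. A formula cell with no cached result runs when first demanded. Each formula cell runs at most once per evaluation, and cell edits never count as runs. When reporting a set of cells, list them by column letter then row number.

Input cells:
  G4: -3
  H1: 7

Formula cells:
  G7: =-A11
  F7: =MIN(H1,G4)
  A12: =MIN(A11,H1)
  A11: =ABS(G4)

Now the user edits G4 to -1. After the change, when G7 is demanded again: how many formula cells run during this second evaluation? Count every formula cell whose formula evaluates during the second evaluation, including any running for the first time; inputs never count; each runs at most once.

First demand of the output computes:
  A11 = ABS(-3) = 3
  G7 = -(3) = -3

After the edit, cleaning proceeds:
  A11: a read changed (G4 -3->-1) — executes, giving 1.
  G7: a read changed (A11 3->1) — executes, giving -1.

2 formula cells run: A11, G7.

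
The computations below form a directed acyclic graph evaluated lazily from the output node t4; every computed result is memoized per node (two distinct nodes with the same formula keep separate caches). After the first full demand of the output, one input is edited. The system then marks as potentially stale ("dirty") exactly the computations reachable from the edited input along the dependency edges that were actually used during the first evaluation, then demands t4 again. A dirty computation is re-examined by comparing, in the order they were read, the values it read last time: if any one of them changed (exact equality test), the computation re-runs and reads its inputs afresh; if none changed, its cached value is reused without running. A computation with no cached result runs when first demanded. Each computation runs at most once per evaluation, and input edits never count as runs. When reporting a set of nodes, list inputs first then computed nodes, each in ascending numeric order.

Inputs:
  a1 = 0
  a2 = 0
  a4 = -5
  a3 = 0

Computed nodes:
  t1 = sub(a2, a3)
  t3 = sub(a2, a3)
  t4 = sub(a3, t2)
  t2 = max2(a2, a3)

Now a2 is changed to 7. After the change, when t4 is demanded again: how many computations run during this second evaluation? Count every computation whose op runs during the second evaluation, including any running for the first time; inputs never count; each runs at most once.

First demand of the output computes:
  t2 = max2(0, 0) = 0
  t4 = sub(0, 0) = 0

After the edit, cleaning proceeds:
  t2: a read changed (a2 0->7) — executes, giving 7.
  t4: a read changed (t2 0->7) — executes, giving -7.

2 computations run: t2, t4.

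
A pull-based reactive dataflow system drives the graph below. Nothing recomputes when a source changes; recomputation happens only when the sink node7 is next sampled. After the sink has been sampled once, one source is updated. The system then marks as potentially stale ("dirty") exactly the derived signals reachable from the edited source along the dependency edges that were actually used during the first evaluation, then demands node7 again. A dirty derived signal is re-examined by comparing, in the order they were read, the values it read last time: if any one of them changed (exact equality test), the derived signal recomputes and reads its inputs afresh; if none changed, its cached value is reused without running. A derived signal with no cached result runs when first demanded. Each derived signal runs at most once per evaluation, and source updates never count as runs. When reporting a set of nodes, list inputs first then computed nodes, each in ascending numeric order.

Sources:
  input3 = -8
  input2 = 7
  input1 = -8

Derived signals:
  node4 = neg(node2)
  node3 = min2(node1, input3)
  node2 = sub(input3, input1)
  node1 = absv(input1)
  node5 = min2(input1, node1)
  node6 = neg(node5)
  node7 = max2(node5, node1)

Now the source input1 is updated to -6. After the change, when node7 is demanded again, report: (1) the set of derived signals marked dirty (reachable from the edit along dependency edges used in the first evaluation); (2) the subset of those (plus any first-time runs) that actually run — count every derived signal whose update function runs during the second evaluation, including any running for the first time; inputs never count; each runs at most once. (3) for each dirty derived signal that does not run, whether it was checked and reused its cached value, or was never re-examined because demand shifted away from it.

Marked dirty: node1, node5, node7.
Derived signals that run: node1, node5, node7 — 3 in total.
Every dirty derived signal ran.

First evaluation (everything demanded from the output):
  node1 = absv(-8) = 8
  node5 = min2(-8, 8) = -8
  node7 = max2(-8, 8) = 8

Propagation after the edit:
  node1: runs — input1 -8->-6; result 6.
  node5: runs — input1 -8->-6; node1 8->6; result -6.
  node7: runs — node5 -8->-6; node1 8->6; result 6.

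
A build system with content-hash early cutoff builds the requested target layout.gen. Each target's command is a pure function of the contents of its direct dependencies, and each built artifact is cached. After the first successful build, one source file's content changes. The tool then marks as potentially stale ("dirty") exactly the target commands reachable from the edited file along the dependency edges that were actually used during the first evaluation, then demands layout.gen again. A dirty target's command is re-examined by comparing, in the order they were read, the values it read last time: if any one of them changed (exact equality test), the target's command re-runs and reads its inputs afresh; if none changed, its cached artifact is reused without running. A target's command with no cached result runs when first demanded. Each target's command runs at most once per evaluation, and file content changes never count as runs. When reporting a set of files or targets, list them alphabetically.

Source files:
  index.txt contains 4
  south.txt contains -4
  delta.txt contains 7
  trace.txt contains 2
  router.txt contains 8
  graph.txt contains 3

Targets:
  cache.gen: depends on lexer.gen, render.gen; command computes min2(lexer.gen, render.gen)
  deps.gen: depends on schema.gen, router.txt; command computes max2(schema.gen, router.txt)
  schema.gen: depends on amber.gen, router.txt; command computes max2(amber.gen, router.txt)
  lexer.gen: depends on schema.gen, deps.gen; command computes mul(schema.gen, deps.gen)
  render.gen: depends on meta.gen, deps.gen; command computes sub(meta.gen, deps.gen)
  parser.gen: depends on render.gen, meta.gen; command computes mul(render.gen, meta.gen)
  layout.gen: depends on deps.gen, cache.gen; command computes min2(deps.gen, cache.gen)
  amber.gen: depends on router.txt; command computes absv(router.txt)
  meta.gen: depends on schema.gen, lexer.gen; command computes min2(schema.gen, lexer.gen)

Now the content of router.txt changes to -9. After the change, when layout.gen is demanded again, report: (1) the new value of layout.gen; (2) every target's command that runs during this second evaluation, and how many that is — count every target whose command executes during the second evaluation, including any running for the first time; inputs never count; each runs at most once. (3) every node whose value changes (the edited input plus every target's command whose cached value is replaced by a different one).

New value of layout.gen: 0.
Target commands that run: amber.gen, cache.gen, deps.gen, layout.gen, lexer.gen, meta.gen, render.gen, schema.gen — 8 in total.
Values that change: amber.gen, deps.gen, lexer.gen, meta.gen, router.txt, schema.gen.

First evaluation (everything demanded from the output):
  amber.gen = absv(8) = 8
  schema.gen = max2(8, 8) = 8
  deps.gen = max2(8, 8) = 8
  lexer.gen = mul(8, 8) = 64
  meta.gen = min2(8, 64) = 8
  render.gen = sub(8, 8) = 0
  cache.gen = min2(64, 0) = 0
  layout.gen = min2(8, 0) = 0

Propagation after the edit:
  amber.gen: runs — router.txt 8->-9; result 9.
  schema.gen: runs — amber.gen 8->9; router.txt 8->-9; result 9.
  deps.gen: runs — schema.gen 8->9; router.txt 8->-9; result 9.
  lexer.gen: runs — schema.gen 8->9; deps.gen 8->9; result 81.
  meta.gen: runs — schema.gen 8->9; lexer.gen 64->81; result 9.
  render.gen: runs — meta.gen 8->9; deps.gen 8->9; result 0 (same value as before).
  cache.gen: runs — lexer.gen 64->81; result 0 (same value as before).
  layout.gen: runs — deps.gen 8->9; result 0 (same value as before).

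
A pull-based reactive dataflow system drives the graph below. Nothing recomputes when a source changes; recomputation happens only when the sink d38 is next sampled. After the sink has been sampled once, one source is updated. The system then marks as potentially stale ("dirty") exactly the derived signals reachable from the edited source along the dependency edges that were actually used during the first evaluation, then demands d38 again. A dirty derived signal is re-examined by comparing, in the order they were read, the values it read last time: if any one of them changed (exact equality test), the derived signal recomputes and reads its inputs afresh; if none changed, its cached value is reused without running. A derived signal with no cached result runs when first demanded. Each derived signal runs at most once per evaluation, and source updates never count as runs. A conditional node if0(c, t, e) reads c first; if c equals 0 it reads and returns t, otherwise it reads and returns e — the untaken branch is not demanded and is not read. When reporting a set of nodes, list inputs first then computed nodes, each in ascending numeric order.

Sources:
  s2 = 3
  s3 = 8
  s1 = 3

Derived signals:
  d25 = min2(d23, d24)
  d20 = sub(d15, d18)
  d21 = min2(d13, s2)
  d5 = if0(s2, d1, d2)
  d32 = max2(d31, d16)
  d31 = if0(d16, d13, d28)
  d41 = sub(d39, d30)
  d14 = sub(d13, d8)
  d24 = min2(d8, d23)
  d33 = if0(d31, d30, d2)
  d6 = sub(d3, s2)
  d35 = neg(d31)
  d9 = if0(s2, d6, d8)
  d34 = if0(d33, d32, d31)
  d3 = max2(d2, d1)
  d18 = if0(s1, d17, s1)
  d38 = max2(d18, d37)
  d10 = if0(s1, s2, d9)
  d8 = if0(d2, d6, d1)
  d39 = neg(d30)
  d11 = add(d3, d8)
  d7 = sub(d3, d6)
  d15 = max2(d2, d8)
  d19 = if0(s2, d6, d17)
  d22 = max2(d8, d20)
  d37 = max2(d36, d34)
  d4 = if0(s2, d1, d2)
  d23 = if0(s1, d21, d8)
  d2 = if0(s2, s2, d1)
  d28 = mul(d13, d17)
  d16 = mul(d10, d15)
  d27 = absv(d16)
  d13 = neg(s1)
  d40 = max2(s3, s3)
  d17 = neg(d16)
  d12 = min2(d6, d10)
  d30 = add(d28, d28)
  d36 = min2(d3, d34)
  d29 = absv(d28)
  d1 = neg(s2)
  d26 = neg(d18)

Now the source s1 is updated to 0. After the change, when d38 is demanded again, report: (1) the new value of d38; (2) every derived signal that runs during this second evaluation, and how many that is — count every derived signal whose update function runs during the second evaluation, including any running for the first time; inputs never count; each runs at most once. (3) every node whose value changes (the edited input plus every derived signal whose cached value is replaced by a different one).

New value of d38: 9.
Derived signals that run: d10, d13, d16, d17, d18, d28, d30, d31, d32, d33, d34, d36, d37, d38 — 14 in total.
Values that change: s1, d10, d13, d16, d17, d18, d28, d31, d33, d34, d37, d38.
Key observation: a condition flipped, so demand reaches new nodes — d30, d32 run for the first time.

First evaluation (everything demanded from the output):
  d1 = neg(3) = -3
  d2 = if0(s2=3 -> else branch d1) = -3
  d3 = max2(-3, -3) = -3
  d8 = if0(d2=-3 -> else branch d1) = -3
  d9 = if0(s2=3 -> else branch d8) = -3
  d10 = if0(s1=3 -> else branch d9) = -3
  d13 = neg(3) = -3
  d15 = max2(-3, -3) = -3
  d16 = mul(-3, -3) = 9
  d17 = neg(9) = -9
  d18 = if0(s1=3 -> else branch s1) = 3
  d28 = mul(-3, -9) = 27
  d31 = if0(d16=9 -> else branch d28) = 27
  d33 = if0(d31=27 -> else branch d2) = -3
  d34 = if0(d33=-3 -> else branch d31) = 27
  d36 = min2(-3, 27) = -3
  d37 = max2(-3, 27) = 27
  d38 = max2(3, 27) = 27

Propagation after the edit:
  d10: runs — s1 3->0; result 3.
  d13: runs — s1 3->0; result 0.
  d16: runs — d10 -3->3; result -9.
  d17: runs — d16 9->-9; result 9.
  d18: runs — s1 3->0; s1 3->0; result 9.
  d28: runs — d13 -3->0; d17 -9->9; result 0.
  d30: demanded for the first time — runs, produces 0.
  d31: runs — d16 9->-9; d28 27->0; result 0.
  d32: demanded for the first time — runs, produces 0.
  d33: runs — d31 27->0; result 0.
  d34: runs — d33 -3->0; d31 27->0; result 0.
  d36: runs — d34 27->0; result -3 (same value as before).
  d37: runs — d34 27->0; result 0.
  d38: runs — d18 3->9; d37 27->0; result 9.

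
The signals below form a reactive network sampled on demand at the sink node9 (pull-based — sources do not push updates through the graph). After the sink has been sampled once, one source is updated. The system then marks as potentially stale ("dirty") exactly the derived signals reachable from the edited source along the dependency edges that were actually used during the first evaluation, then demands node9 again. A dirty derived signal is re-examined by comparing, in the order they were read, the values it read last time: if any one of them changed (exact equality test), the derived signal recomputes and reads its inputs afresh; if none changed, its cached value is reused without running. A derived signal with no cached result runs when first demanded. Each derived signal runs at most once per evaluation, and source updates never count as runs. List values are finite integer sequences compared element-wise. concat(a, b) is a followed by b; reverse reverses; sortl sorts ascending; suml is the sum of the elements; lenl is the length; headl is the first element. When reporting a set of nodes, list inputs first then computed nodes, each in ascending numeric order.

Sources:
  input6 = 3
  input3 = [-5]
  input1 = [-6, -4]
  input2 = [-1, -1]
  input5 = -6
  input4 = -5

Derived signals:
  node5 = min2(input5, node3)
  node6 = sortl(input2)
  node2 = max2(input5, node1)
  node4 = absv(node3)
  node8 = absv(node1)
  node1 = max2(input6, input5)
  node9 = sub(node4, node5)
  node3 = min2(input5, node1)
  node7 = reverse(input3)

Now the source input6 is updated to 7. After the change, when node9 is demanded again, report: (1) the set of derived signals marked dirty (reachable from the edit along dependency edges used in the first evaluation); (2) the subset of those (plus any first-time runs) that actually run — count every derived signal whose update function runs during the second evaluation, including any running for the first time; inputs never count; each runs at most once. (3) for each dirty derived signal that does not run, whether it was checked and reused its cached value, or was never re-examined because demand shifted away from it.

Initial pass — values computed on the first demand:
  node1 = max2(3, -6) = 3
  node3 = min2(-6, 3) = -6
  node4 = absv(-6) = 6
  node5 = min2(-6, -6) = -6
  node9 = sub(6, -6) = 12

Second demand — change propagation:
  node1: re-runs because input6 3->7; new result 7.
  node3: re-runs because node1 3->7; new result -6 (unchanged).
  node4: re-examined; everything it read last time is the same (node3 unchanged) — cache 6 kept, no run.
  node5: re-examined; everything it read last time is the same (input5 unchanged, node3 unchanged) — cache -6 kept, no run.
  node9: re-examined; everything it read last time is the same (node4 unchanged, node5 unchanged) — cache 12 kept, no run.

The important point: node3 recomputes to an identical value, and the output ends up unchanged.

Dirty set: node1, node3, node4, node5, node9.
Run set: node1, node3 (2 run).
Re-examined without running (cache reused): node4, node5, node9.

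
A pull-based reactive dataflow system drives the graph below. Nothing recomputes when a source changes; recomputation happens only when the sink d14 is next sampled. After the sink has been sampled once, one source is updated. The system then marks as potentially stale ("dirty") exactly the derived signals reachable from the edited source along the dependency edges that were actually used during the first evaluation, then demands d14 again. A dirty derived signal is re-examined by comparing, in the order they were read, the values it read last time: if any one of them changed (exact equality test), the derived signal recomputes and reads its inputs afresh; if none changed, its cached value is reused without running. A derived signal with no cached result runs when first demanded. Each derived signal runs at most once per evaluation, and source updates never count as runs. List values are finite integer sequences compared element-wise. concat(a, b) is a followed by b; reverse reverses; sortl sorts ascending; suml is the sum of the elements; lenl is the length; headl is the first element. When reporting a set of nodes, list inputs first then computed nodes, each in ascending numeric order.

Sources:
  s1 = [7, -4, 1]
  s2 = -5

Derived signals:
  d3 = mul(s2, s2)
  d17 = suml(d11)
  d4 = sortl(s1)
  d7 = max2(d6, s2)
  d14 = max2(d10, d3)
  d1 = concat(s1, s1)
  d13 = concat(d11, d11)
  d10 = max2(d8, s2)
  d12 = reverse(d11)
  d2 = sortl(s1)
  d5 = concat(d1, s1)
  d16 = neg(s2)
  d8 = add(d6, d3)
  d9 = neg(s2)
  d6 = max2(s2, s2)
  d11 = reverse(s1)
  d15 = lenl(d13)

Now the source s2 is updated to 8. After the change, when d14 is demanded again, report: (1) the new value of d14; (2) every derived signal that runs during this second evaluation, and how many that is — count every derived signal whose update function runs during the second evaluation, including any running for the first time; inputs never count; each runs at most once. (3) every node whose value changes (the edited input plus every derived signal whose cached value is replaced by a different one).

First evaluation (everything demanded from the output):
  d3 = mul(-5, -5) = 25
  d6 = max2(-5, -5) = -5
  d8 = add(-5, 25) = 20
  d10 = max2(20, -5) = 20
  d14 = max2(20, 25) = 25

Propagation after the edit:
  d3: runs — s2 -5->8; s2 -5->8; result 64.
  d6: runs — s2 -5->8; s2 -5->8; result 8.
  d8: runs — d6 -5->8; d3 25->64; result 72.
  d10: runs — d8 20->72; s2 -5->8; result 72.
  d14: runs — d10 20->72; d3 25->64; result 72.

New value of d14: 72.
Derived signals that run: d3, d6, d8, d10, d14 — 5 in total.
Values that change: s2, d3, d6, d8, d10, d14.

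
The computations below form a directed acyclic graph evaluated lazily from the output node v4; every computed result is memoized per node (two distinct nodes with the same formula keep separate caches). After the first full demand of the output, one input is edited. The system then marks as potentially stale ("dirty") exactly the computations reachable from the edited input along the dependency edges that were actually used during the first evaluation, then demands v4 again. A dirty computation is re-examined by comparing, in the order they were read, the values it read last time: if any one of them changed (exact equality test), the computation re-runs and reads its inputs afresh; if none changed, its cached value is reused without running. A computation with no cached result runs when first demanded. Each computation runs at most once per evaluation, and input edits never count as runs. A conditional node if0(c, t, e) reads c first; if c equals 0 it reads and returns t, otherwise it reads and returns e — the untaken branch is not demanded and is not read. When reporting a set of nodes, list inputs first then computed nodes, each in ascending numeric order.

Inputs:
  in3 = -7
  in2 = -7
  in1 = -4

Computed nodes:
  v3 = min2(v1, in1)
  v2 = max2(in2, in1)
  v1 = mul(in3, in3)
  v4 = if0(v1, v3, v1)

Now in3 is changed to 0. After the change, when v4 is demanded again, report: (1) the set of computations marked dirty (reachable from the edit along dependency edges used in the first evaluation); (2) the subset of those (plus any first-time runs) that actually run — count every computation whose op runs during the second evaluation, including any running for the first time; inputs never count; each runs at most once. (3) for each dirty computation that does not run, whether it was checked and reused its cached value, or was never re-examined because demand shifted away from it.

The edit dirties: v1, v4.
3 computations run: v1, v3, v4.
No dirty computation escaped a run.
Note the branch switch — v3 had no cache and runs now for the first time.

First demand of the output computes:
  v1 = mul(-7, -7) = 49
  v4 = if0(v1=49 -> else branch v1) = 49

After the edit, cleaning proceeds:
  v1: a read changed (in3 -7->0; in3 -7->0) — executes, giving 0.
  v3: had never run; runs now, result -4.
  v4: a read changed (v1 49->0; v1 49->0) — executes, giving -4.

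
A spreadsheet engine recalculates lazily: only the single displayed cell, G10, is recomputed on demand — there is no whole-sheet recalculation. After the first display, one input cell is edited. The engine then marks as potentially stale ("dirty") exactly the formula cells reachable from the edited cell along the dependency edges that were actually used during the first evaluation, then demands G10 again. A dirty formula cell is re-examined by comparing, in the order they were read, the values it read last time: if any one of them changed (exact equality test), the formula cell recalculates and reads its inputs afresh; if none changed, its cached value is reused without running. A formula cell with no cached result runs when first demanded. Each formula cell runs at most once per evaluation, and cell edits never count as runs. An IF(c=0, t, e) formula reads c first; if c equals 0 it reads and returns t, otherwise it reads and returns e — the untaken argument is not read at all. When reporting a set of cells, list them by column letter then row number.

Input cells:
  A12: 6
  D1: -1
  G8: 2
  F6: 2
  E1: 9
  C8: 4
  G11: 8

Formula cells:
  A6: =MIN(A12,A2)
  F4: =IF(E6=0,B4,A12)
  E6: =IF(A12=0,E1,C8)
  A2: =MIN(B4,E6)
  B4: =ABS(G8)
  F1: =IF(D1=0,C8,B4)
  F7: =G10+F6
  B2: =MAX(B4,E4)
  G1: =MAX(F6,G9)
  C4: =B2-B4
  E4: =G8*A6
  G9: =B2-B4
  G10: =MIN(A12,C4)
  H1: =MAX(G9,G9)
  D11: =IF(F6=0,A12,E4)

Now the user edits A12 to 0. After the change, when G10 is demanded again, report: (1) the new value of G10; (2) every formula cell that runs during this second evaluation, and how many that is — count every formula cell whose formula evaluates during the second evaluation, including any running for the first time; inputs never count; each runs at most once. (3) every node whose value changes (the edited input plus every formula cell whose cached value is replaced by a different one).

First evaluation (everything demanded from the output):
  B4 = ABS(2) = 2
  E6 = IF(A12=0: A12=6 -> else branch C8) = 4
  A2 = MIN(2, 4) = 2
  A6 = MIN(6, 2) = 2
  E4 = 2 * 2 = 4
  B2 = MAX(2, 4) = 4
  C4 = 4 - 2 = 2
  G10 = MIN(6, 2) = 2

Propagation after the edit:
  E6: runs — A12 6->0; result 9.
  A2: runs — E6 4->9; result 2 (same value as before).
  A6: runs — A12 6->0; result 0.
  E4: runs — A6 2->0; result 0.
  B2: runs — E4 4->0; result 2.
  C4: runs — B2 4->2; result 0.
  G10: runs — A12 6->0; C4 2->0; result 0.

New value of G10: 0.
Formula cells that run: A2, A6, B2, C4, E4, E6, G10 — 7 in total.
Values that change: A6, A12, B2, C4, E4, E6, G10.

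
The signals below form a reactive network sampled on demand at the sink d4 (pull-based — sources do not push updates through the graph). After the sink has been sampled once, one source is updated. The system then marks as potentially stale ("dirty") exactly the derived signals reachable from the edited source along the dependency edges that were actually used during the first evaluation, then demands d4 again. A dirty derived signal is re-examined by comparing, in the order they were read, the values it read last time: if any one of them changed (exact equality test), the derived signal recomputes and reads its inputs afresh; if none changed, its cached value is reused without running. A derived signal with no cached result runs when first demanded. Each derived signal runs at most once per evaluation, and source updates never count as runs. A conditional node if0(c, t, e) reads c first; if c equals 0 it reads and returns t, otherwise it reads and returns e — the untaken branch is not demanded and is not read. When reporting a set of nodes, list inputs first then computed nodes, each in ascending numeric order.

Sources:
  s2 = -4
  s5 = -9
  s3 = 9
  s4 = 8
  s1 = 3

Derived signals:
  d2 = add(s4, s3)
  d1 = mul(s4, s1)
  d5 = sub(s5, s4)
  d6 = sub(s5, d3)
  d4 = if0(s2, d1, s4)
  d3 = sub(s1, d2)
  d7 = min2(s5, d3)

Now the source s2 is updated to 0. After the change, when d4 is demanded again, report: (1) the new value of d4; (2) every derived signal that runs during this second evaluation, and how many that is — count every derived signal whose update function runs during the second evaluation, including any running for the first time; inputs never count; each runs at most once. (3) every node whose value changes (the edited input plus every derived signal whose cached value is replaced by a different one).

Initial pass — values computed on the first demand:
  d4 = if0(s2=-4 -> else branch s4) = 8

Second demand — change propagation:
  d1: newly demanded (no cache) — executes and yields 24.
  d4: re-runs because s2 -4->0; new result 24.

The important point: the flipped condition pulls in fresh nodes; d1 runs for the first time.

d4 now evaluates to 24.
Run set: d1, d4 (2 run).
Changed values: s2, d4.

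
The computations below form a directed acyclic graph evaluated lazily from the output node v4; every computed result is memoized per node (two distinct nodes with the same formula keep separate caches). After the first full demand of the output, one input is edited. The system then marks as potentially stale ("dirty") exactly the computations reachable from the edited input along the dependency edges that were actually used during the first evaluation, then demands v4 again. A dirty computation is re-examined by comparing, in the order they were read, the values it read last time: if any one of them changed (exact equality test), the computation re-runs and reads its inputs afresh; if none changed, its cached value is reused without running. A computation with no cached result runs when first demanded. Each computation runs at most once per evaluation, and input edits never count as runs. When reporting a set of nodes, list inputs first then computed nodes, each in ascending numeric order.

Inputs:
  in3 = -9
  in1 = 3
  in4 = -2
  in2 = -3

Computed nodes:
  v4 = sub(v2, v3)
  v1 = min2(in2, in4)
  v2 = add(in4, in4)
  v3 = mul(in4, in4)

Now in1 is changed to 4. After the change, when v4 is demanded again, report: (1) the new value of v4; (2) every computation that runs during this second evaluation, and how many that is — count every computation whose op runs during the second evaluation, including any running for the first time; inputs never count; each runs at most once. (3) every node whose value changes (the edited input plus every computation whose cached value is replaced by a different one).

First demand of the output computes:
  v2 = add(-2, -2) = -4
  v3 = mul(-2, -2) = 4
  v4 = sub(-4, 4) = -8

After the edit, cleaning proceeds:
  no node depends on in1 at all; the second demand re-runs nothing.

Note the shortcut — nothing in the graph depends on in1 at all, so no recomputation happens.

Demanding v4 again yields -8.
0 computations run: none.
The nodes whose values change: in1.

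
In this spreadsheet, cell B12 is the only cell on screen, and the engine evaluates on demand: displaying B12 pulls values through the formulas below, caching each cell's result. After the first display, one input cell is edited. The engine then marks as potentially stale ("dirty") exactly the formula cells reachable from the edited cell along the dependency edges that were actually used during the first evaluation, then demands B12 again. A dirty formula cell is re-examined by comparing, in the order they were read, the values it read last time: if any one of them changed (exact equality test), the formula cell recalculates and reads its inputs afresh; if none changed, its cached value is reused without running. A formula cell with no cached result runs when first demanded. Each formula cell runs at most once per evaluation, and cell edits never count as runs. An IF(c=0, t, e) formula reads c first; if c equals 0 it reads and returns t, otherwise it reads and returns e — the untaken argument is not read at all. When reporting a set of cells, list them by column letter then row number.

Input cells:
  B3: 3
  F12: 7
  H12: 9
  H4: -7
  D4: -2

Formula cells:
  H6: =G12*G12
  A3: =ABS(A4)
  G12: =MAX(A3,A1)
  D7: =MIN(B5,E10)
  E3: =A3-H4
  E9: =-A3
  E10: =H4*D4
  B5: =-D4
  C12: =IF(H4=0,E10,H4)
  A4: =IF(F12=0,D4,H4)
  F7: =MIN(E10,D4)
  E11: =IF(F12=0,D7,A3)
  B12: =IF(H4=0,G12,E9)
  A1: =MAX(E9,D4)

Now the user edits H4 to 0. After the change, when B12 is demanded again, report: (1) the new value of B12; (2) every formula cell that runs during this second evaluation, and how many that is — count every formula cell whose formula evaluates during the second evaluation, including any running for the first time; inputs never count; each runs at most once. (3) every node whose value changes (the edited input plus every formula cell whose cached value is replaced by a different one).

Initial pass — values computed on the first demand:
  A4 = IF(F12=0: F12=7 -> else branch H4) = -7
  A3 = ABS(-7) = 7
  E9 = -(7) = -7
  B12 = IF(H4=0: H4=-7 -> else branch E9) = -7

Second demand — change propagation:
  A4: re-runs because H4 -7->0; new result 0.
  A3: re-runs because A4 -7->0; new result 0.
  E9: re-runs because A3 7->0; new result 0.
  A1: newly demanded (no cache) — executes and yields 0.
  G12: newly demanded (no cache) — executes and yields 0.
  B12: re-runs because H4 -7->0; E9 -7->0; new result 0.

The important point: the flipped condition pulls in fresh nodes; A1, G12 run for the first time.

B12 now evaluates to 0.
Run set: A1, A3, A4, B12, E9, G12 (6 run).
Changed values: A3, A4, B12, E9, H4.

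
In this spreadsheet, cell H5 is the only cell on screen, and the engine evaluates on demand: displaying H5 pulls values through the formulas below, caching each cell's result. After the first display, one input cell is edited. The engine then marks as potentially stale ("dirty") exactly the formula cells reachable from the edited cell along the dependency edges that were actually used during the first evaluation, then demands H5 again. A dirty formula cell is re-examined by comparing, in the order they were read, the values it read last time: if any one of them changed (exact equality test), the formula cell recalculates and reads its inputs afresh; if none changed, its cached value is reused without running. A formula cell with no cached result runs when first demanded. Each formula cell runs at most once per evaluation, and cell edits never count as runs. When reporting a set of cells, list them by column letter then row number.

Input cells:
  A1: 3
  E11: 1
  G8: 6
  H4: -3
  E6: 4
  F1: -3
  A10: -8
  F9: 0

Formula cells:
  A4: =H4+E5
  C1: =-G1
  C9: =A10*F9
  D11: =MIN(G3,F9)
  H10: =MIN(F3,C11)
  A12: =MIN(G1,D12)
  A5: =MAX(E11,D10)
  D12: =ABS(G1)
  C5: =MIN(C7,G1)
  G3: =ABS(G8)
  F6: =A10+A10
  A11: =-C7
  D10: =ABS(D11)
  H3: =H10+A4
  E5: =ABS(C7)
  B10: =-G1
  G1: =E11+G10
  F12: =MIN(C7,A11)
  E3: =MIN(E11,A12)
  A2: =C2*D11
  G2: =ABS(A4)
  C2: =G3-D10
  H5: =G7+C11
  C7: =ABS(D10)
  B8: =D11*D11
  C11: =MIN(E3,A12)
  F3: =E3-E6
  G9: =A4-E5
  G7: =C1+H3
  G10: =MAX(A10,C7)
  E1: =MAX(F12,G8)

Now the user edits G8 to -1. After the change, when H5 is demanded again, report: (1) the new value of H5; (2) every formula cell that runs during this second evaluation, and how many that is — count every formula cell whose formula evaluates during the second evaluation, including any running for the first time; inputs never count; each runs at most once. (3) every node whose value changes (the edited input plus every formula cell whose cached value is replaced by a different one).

Initial pass — values computed on the first demand:
  G3 = ABS(6) = 6
  D11 = MIN(6, 0) = 0
  D10 = ABS(0) = 0
  C7 = ABS(0) = 0
  E5 = ABS(0) = 0
  A4 = -3 + 0 = -3
  G10 = MAX(-8, 0) = 0
  G1 = 1 + 0 = 1
  C1 = -(1) = -1
  D12 = ABS(1) = 1
  A12 = MIN(1, 1) = 1
  E3 = MIN(1, 1) = 1
  C11 = MIN(1, 1) = 1
  F3 = 1 - 4 = -3
  H10 = MIN(-3, 1) = -3
  H3 = -3 + -3 = -6
  G7 = -1 + -6 = -7
  H5 = -7 + 1 = -6

Second demand — change propagation:
  G3: re-runs because G8 6->-1; new result 1.
  D11: re-runs because G3 6->1; new result 0 (unchanged).
  D10: re-examined; everything it read last time is the same (D11 unchanged) — cache 0 kept, no run.
  C7: re-examined; everything it read last time is the same (D10 unchanged) — cache 0 kept, no run.
  E5: re-examined; everything it read last time is the same (C7 unchanged) — cache 0 kept, no run.
  A4: re-examined; everything it read last time is the same (H4 unchanged, E5 unchanged) — cache -3 kept, no run.
  G10: re-examined; everything it read last time is the same (A10 unchanged, C7 unchanged) — cache 0 kept, no run.
  G1: re-examined; everything it read last time is the same (E11 unchanged, G10 unchanged) — cache 1 kept, no run.
  C1: re-examined; everything it read last time is the same (G1 unchanged) — cache -1 kept, no run.
  D12: re-examined; everything it read last time is the same (G1 unchanged) — cache 1 kept, no run.
  A12: re-examined; everything it read last time is the same (G1 unchanged, D12 unchanged) — cache 1 kept, no run.
  E3: re-examined; everything it read last time is the same (E11 unchanged, A12 unchanged) — cache 1 kept, no run.
  C11: re-examined; everything it read last time is the same (E3 unchanged, A12 unchanged) — cache 1 kept, no run.
  F3: re-examined; everything it read last time is the same (E3 unchanged, E6 unchanged) — cache -3 kept, no run.
  H10: re-examined; everything it read last time is the same (F3 unchanged, C11 unchanged) — cache -3 kept, no run.
  H3: re-examined; everything it read last time is the same (H10 unchanged, A4 unchanged) — cache -6 kept, no run.
  G7: re-examined; everything it read last time is the same (C1 unchanged, H3 unchanged) — cache -7 kept, no run.
  H5: re-examined; everything it read last time is the same (G7 unchanged, C11 unchanged) — cache -6 kept, no run.

The important point: D11 recomputes to an identical value, and the output ends up unchanged.

H5 now evaluates to -6.
Run set: D11, G3 (2 run).
Changed values: G3, G8.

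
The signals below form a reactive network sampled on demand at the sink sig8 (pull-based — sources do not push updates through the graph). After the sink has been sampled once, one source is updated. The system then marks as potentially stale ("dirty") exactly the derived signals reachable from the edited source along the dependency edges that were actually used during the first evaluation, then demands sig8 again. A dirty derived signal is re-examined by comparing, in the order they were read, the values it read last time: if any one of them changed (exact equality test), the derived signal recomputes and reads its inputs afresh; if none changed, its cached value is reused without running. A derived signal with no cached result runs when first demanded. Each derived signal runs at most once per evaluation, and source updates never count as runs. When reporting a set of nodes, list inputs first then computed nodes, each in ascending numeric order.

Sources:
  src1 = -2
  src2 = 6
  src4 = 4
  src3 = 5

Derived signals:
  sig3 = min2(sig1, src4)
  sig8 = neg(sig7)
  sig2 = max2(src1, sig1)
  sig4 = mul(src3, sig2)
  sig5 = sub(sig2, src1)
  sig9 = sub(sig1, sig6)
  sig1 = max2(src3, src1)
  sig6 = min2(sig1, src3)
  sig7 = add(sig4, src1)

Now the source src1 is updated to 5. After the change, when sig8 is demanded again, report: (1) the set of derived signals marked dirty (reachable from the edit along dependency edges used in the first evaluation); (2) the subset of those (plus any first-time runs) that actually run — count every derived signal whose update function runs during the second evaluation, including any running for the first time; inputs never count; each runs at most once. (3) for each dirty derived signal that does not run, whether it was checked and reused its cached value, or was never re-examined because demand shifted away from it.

Initial pass — values computed on the first demand:
  sig1 = max2(5, -2) = 5
  sig2 = max2(-2, 5) = 5
  sig4 = mul(5, 5) = 25
  sig7 = add(25, -2) = 23
  sig8 = neg(23) = -23

Second demand — change propagation:
  sig1: re-runs because src1 -2->5; new result 5 (unchanged).
  sig2: re-runs because src1 -2->5; new result 5 (unchanged).
  sig4: re-examined; everything it read last time is the same (src3 unchanged, sig2 unchanged) — cache 25 kept, no run.
  sig7: re-runs because src1 -2->5; new result 30.
  sig8: re-runs because sig7 23->30; new result -30.

The important point: at sig4 every value read last time is unchanged, so the dirty flag clears without a run.

Dirty set: sig1, sig2, sig4, sig7, sig8.
Run set: sig1, sig2, sig7, sig8 (4 run).
Re-examined without running (cache reused): sig4.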